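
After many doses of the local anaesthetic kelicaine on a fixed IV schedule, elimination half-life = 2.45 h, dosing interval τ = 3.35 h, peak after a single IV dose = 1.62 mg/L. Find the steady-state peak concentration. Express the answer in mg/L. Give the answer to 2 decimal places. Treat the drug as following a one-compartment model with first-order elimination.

k = ln2 / t½ = 0.693147 / 2.45 = 0.2829 h⁻¹
e^(−kτ) = e^(−0.2829 × 3.35) = 0.3876
Accumulation ratio R = 1 / (1 − e^(−kτ)) = 1 / (1 − 0.3876) = 1.633
Steady-state peak = C₀ × R = 1.62 × 1.633 = 2.645 mg/L

2.65 mg/L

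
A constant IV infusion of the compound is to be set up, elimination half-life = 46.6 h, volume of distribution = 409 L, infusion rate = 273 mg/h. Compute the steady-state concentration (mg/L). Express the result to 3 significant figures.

k = ln2 / t½ = 0.693147 / 46.6 = 0.01487 h⁻¹
CL = k × Vd = 0.01487 × 409 = 6.082 L/h
At steady state Css = R₀ / CL = 273 / 6.082 = 44.89 mg/L

44.9 mg/L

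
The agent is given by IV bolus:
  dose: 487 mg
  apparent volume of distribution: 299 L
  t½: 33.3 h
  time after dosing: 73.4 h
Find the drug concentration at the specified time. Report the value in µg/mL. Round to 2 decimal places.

0.35 µg/mL

C₀ = Dose / Vd = 487.0 / 299 = 1.629 mg/L
k = ln2 / t½ = 0.693147 / 33.3 = 0.02082 h⁻¹
C = C₀ · e^(−k·t) = 1.629 × e^(−0.02082 × 73.4)
  = 1.629 × 0.2169 = 0.3533 mg/L
(0.3533 mg/L = 0.3533 µg/mL)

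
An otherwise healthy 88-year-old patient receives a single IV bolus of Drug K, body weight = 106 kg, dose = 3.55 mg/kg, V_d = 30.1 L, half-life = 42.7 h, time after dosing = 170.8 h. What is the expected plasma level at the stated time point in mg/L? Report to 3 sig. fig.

Total dose = 3.55 × 106 = 376.3 mg
C₀ = Dose / Vd = 376.3 / 30.1 = 12.50 mg/L
k = ln2 / t½ = 0.693147 / 42.7 = 0.01623 h⁻¹
t / t½ = 170.8 / 42.7 = 4 half-lives
C = C₀ × (1/2)^4 = 12.50 × 0.06250 = 0.7813 mg/L

0.781 mg/L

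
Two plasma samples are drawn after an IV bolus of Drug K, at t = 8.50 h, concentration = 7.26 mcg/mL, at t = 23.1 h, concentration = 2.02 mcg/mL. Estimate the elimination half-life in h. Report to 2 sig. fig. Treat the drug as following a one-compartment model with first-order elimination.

k = ln(C₁/C₂) / (t₂ − t₁) = ln(7.26/2.02) / (23.1 − 8.50)
  = 1.279 / 14.60 = 0.08760 h⁻¹
t½ = ln2 / k = 0.693147 / 0.08760 = 7.913 h

7.9 h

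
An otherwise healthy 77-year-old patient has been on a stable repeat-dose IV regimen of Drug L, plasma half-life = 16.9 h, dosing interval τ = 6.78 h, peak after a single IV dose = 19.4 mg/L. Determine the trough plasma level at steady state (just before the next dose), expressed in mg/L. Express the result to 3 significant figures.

60.5 mg/L

k = ln2 / t½ = 0.693147 / 16.9 = 0.04101 h⁻¹
e^(−kτ) = e^(−0.04101 × 6.78) = 0.7573
Accumulation ratio R = 1 / (1 − e^(−kτ)) = 1 / (1 − 0.7573) = 4.120
Steady-state trough = C₀ × R × e^(−kτ) = 19.4 × 4.120 × 0.7573 = 60.53 mg/L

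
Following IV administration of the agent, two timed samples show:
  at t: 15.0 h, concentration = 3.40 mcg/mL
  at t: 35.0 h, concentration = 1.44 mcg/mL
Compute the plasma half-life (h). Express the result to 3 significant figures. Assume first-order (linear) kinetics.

16.1 h

k = ln(C₁/C₂) / (t₂ − t₁) = ln(3.40/1.44) / (35.0 − 15.0)
  = 0.8591 / 20.00 = 0.04296 h⁻¹
t½ = ln2 / k = 0.693147 / 0.04296 = 16.13 h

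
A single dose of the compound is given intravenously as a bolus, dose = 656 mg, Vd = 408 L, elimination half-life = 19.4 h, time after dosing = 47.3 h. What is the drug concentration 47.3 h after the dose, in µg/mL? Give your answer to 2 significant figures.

C₀ = Dose / Vd = 656.0 / 408 = 1.608 mg/L
k = ln2 / t½ = 0.693147 / 19.4 = 0.03573 h⁻¹
C = C₀ · e^(−k·t) = 1.608 × e^(−0.03573 × 47.3)
  = 1.608 × 0.1845 = 0.2967 mg/L
(0.2967 mg/L = 0.2967 µg/mL)

0.30 µg/mL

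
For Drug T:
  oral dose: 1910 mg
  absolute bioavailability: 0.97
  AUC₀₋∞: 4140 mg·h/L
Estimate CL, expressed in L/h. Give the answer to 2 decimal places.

0.45 L/h

CL = F·Dose / AUC = 0.97 × 1910 / 4140 = 0.4475 L/h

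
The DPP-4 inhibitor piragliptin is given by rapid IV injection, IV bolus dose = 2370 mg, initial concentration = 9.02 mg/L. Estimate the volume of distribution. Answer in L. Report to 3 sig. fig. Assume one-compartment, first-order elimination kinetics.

263 L

Vd = Dose / C₀ = 2370 / 9.02 = 262.7 L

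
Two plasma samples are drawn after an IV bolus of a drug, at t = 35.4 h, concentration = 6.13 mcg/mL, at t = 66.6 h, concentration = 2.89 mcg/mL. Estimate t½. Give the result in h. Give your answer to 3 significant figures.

28.8 h

k = ln(C₁/C₂) / (t₂ − t₁) = ln(6.13/2.89) / (66.6 − 35.4)
  = 0.7519 / 31.20 = 0.02410 h⁻¹
t½ = ln2 / k = 0.693147 / 0.02410 = 28.76 h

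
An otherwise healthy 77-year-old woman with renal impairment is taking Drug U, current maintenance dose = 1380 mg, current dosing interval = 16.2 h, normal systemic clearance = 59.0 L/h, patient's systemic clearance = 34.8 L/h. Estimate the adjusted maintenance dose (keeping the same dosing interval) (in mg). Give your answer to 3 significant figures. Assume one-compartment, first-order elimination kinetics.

814 mg

To keep the same average steady-state level, dosing rate must scale with clearance.
CL ratio = 34.8 / 59.0 = 0.5898
New dose (same interval) = 1380 × 0.5898 = 813.9 mg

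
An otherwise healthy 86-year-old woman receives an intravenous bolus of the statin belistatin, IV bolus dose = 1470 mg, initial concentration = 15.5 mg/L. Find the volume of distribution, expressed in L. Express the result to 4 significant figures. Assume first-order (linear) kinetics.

94.84 L

Vd = Dose / C₀ = 1470 / 15.5 = 94.84 L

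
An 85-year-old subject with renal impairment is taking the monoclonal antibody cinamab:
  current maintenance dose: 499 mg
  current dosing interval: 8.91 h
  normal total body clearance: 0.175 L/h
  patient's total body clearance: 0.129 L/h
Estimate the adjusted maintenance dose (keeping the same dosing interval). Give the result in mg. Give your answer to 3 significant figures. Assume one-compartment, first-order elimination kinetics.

To keep the same average steady-state level, dosing rate must scale with clearance.
CL ratio = 0.129 / 0.175 = 0.7371
New dose (same interval) = 499 × 0.7371 = 367.8 mg

368 mg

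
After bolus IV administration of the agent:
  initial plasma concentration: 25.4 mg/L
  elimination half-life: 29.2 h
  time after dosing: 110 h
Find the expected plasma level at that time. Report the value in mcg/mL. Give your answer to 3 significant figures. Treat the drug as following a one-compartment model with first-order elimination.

1.87 mcg/mL

k = ln2 / t½ = 0.693147 / 29.2 = 0.02374 h⁻¹
C = C₀ · e^(−k·t) = 25.40 × e^(−0.02374 × 110)
  = 25.40 × 0.07343 = 1.865 mg/L
(1.865 mg/L = 1.865 mcg/mL)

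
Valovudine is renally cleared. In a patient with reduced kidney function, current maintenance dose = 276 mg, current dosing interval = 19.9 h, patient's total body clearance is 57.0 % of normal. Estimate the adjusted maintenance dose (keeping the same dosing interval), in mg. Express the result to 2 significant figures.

To keep the same average steady-state level, dosing rate must scale with clearance.
CL ratio = 57.0 / 100 = 0.5700
New dose (same interval) = 276 × 0.5700 = 157.3 mg

160 mg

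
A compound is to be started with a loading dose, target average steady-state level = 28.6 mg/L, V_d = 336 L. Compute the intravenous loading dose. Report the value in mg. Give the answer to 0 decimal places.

9610 mg

LD = Css × Vd = 28.6 × 336 = 9610 mg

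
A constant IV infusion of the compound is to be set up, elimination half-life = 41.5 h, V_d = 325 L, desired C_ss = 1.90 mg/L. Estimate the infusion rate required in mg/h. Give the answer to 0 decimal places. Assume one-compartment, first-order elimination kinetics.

k = ln2 / t½ = 0.693147 / 41.5 = 0.01670 h⁻¹
CL = k × Vd = 0.01670 × 325 = 5.428 L/h
At steady state, infusion rate R₀ = Css × CL = 1.90 × 5.428 = 10.31 mg/h

10 mg/h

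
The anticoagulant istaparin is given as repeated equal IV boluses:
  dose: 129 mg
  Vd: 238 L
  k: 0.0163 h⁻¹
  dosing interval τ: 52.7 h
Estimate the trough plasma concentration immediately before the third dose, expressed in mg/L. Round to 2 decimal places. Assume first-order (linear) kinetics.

C₀ per dose = Dose / Vd = 129 / 238 = 0.5420 mg/L
Fraction remaining after one interval: r = e^(−kτ) = e^(−0.01630 × 52.7) = 0.4236
Before dose 3, 2 doses have been given (aged 1τ, 2τ).
C_trough = C₀ × (r + r²) = 0.5420 × (0.4236 + 0.1794) = 0.3268 mg/L

0.33 mg/L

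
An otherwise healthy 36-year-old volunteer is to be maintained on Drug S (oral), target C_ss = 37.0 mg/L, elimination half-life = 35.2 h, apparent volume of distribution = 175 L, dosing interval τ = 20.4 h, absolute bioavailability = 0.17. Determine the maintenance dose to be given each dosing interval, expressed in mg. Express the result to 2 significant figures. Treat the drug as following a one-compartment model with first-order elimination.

15000 mg

k = ln2 / t½ = 0.693147 / 35.2 = 0.01969 h⁻¹
CL = k × Vd = 0.01969 × 175 = 3.446 L/h
At steady state, F × (Dose/τ) = Css × CL.
Dose = Css × CL × τ / F = 37.0 × 3.446 × 20.4 / 0.17 = 15300 mg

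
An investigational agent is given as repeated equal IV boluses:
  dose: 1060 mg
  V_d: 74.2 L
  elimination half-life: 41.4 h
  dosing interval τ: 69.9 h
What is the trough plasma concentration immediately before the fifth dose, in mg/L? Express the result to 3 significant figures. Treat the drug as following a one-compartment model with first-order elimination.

6.37 mg/L

C₀ per dose = Dose / Vd = 1060 / 74.2 = 14.29 mg/L
k = ln2 / t½ = 0.693147 / 41.4 = 0.01674 h⁻¹
Fraction remaining after one interval: r = e^(−kτ) = e^(−0.01674 × 69.9) = 0.3103
Before dose 5, 4 doses have been given (aged 1τ, 2τ, 3τ, 4τ).
C_trough = C₀ × (r + r² + … + r^4) = C₀ × r(1−r^4)/(1−r)
        = 14.29 × 0.3103 × (1 − 0.009271) / (1 − 0.3103) = 6.370 mg/L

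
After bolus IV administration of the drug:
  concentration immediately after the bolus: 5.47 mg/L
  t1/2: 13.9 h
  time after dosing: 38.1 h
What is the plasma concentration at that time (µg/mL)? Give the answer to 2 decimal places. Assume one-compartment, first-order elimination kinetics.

k = ln2 / t½ = 0.693147 / 13.9 = 0.04987 h⁻¹
C = C₀ · e^(−k·t) = 5.470 × e^(−0.04987 × 38.1)
  = 5.470 × 0.1496 = 0.8183 mg/L
(0.8183 mg/L = 0.8183 µg/mL)

0.82 µg/mL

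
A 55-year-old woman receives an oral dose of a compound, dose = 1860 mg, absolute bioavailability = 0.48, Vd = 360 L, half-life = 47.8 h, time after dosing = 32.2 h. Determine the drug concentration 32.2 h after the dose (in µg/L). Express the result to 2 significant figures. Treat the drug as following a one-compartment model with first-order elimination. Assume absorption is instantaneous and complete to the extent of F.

Amount reaching circulation = F × Dose = 0.48 × 1860 = 892.8 mg
C₀ = F·Dose / Vd = 892.8 / 360 = 2.480 mg/L
k = ln2 / t½ = 0.693147 / 47.8 = 0.01450 h⁻¹
C = C₀ · e^(−k·t) = 2.480 × e^(−0.01450 × 32.2)
  = 2.480 × 0.6269 = 1.555 mg/L
Convert: 1.555 mg/L × 1000 = 1555 µg/L

1600 µg/L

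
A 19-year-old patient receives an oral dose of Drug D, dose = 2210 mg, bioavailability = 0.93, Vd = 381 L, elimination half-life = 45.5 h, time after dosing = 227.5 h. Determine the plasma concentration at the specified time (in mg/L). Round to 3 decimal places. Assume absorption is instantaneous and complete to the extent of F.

Amount reaching circulation = F × Dose = 0.93 × 2210 = 2055 mg
C₀ = F·Dose / Vd = 2055 / 381 = 5.394 mg/L
k = ln2 / t½ = 0.693147 / 45.5 = 0.01523 h⁻¹
t / t½ = 227.5 / 45.5 = 5 half-lives
C = C₀ × (1/2)^5 = 5.394 × 0.03125 = 0.1686 mg/L

0.169 mg/L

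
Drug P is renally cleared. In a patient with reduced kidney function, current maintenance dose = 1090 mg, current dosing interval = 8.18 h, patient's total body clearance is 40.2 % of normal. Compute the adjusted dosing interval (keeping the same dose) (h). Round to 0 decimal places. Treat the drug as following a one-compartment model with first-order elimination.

20 h

To keep the same average steady-state level, dosing rate must scale with clearance.
CL ratio = 40.2 / 100 = 0.4020
New interval (same dose) = 8.18 / 0.4020 = 20.35 h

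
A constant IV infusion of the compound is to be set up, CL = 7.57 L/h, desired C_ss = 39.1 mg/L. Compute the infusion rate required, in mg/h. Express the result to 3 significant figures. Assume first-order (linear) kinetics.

296 mg/h

At steady state, infusion rate R₀ = Css × CL = 39.1 × 7.570 = 296.0 mg/h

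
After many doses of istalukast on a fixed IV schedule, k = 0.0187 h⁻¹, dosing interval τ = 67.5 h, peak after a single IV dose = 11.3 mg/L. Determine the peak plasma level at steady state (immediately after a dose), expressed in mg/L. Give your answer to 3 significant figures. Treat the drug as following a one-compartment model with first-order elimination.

15.8 mg/L

e^(−kτ) = e^(−0.01870 × 67.5) = 0.2830
Accumulation ratio R = 1 / (1 − e^(−kτ)) = 1 / (1 − 0.2830) = 1.395
Steady-state peak = C₀ × R = 11.3 × 1.395 = 15.76 mg/L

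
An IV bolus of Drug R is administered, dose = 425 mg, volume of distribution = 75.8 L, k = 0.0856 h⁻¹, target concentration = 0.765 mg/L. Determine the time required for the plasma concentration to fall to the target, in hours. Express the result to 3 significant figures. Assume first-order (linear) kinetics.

C₀ = Dose / Vd = 425.0 / 75.8 = 5.607 mg/L
t = ln(C₀ / C) / k = ln(5.607 / 0.765) / 0.08560
  = ln(7.329) / 0.08560 = 1.992 / 0.08560 = 23.27 h

23.3 h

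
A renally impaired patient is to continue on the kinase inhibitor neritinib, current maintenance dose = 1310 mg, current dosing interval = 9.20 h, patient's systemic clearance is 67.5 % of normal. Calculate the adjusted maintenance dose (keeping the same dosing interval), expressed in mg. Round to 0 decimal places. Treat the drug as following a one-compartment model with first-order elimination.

884 mg

To keep the same average steady-state level, dosing rate must scale with clearance.
CL ratio = 67.5 / 100 = 0.6750
New dose (same interval) = 1310 × 0.6750 = 884.3 mg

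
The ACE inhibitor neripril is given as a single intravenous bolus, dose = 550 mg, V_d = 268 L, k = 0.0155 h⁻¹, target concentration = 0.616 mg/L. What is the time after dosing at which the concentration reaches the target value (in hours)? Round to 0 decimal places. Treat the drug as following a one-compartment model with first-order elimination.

C₀ = Dose / Vd = 550.0 / 268 = 2.052 mg/L
t = ln(C₀ / C) / k = ln(2.052 / 0.616) / 0.01550
  = ln(3.331) / 0.01550 = 1.203 / 0.01550 = 77.61 h

78 h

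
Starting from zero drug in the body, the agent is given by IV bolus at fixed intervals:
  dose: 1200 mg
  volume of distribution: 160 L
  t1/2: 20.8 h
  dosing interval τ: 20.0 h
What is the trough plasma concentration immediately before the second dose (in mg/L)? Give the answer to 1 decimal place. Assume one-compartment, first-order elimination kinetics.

C₀ per dose = Dose / Vd = 1200 / 160 = 7.500 mg/L
k = ln2 / t½ = 0.693147 / 20.8 = 0.03332 h⁻¹
Fraction remaining after one interval: r = e^(−kτ) = e^(−0.03332 × 20.0) = 0.5136
Before dose 2, 1 dose has been given (aged 1τ).
C_trough = C₀ × r = 7.500 × 0.5136 = 3.852 mg/L

3.9 mg/L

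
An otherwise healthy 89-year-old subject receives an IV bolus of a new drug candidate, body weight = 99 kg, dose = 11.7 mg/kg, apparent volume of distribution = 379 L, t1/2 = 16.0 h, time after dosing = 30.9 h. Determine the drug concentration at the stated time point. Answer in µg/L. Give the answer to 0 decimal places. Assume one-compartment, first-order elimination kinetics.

Total dose = 11.7 × 99 = 1158 mg
C₀ = Dose / Vd = 1158 / 379 = 3.055 mg/L
k = ln2 / t½ = 0.693147 / 16.0 = 0.04332 h⁻¹
C = C₀ · e^(−k·t) = 3.055 × e^(−0.04332 × 30.9)
  = 3.055 × 0.2622 = 0.8010 mg/L
Convert: 0.8010 mg/L × 1000 = 801.0 µg/L

801 µg/L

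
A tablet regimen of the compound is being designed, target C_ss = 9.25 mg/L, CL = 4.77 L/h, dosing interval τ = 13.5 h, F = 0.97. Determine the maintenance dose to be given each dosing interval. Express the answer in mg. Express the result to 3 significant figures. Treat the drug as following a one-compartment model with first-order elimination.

At steady state, F × (Dose/τ) = Css × CL.
Dose = Css × CL × τ / F = 9.25 × 4.770 × 13.5 / 0.97 = 614.1 mg

614 mg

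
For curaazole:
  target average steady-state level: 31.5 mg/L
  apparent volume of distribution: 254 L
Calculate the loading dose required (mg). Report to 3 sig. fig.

8000 mg

LD = Css × Vd = 31.5 × 254 = 8001 mg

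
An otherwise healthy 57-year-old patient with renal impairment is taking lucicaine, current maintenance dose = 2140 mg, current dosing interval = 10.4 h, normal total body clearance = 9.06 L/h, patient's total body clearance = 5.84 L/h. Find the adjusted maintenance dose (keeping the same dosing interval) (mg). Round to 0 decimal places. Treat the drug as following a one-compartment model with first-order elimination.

To keep the same average steady-state level, dosing rate must scale with clearance.
CL ratio = 5.84 / 9.06 = 0.6446
New dose (same interval) = 2140 × 0.6446 = 1379 mg

1379 mg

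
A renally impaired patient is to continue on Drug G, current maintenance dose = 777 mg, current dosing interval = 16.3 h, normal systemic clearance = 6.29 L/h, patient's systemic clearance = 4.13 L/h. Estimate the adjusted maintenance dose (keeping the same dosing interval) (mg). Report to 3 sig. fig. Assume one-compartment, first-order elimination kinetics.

510 mg

To keep the same average steady-state level, dosing rate must scale with clearance.
CL ratio = 4.13 / 6.29 = 0.6566
New dose (same interval) = 777 × 0.6566 = 510.2 mg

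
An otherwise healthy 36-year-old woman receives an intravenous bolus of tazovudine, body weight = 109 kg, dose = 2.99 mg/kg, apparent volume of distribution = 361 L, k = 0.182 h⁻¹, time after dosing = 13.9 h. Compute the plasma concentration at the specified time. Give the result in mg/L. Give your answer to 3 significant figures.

Total dose = 2.99 × 109 = 325.9 mg
C₀ = Dose / Vd = 325.9 / 361 = 0.9028 mg/L
C = C₀ · e^(−k·t) = 0.9028 × e^(−0.1820 × 13.9)
  = 0.9028 × 0.07967 = 0.07193 mg/L

0.0719 mg/L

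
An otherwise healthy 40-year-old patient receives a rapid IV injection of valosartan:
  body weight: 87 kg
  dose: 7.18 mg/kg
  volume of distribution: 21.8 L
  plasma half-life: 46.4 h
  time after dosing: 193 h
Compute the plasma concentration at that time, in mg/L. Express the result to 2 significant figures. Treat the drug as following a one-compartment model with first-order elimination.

1.6 mg/L

Total dose = 7.18 × 87 = 624.7 mg
C₀ = Dose / Vd = 624.7 / 21.8 = 28.66 mg/L
k = ln2 / t½ = 0.693147 / 46.4 = 0.01494 h⁻¹
C = C₀ · e^(−k·t) = 28.66 × e^(−0.01494 × 193)
  = 28.66 × 0.05594 = 1.603 mg/L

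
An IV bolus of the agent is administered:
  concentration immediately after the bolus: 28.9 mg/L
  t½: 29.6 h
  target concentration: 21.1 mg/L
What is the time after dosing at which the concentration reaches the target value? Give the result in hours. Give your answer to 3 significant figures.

13.4 h

k = ln2 / t½ = 0.693147 / 29.6 = 0.02342 h⁻¹
t = ln(C₀ / C) / k = ln(28.90 / 21.1) / 0.02342
  = ln(1.370) / 0.02342 = 0.3148 / 0.02342 = 13.44 h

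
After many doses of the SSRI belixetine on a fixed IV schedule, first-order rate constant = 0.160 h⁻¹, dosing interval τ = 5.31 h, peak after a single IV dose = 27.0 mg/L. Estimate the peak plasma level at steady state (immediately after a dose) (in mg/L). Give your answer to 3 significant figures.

47.2 mg/L

e^(−kτ) = e^(−0.1600 × 5.31) = 0.4276
Accumulation ratio R = 1 / (1 − e^(−kτ)) = 1 / (1 − 0.4276) = 1.747
Steady-state peak = C₀ × R = 27.0 × 1.747 = 47.17 mg/L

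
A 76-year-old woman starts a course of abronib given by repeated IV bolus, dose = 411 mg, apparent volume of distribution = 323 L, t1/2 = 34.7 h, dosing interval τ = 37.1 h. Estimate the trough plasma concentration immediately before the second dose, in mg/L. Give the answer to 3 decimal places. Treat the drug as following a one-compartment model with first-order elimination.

0.606 mg/L

C₀ per dose = Dose / Vd = 411 / 323 = 1.272 mg/L
k = ln2 / t½ = 0.693147 / 34.7 = 0.01998 h⁻¹
Fraction remaining after one interval: r = e^(−kτ) = e^(−0.01998 × 37.1) = 0.4765
Before dose 2, 1 dose has been given (aged 1τ).
C_trough = C₀ × r = 1.272 × 0.4765 = 0.6061 mg/L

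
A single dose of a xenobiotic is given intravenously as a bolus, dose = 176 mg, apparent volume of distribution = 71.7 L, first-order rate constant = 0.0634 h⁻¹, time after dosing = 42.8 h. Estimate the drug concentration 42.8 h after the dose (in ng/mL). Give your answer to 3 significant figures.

C₀ = Dose / Vd = 176.0 / 71.7 = 2.455 mg/L
C = C₀ · e^(−k·t) = 2.455 × e^(−0.06340 × 42.8)
  = 2.455 × 0.06630 = 0.1628 mg/L
Convert: 0.1628 mg/L × 1000 = 162.8 ng/mL

163 ng/mL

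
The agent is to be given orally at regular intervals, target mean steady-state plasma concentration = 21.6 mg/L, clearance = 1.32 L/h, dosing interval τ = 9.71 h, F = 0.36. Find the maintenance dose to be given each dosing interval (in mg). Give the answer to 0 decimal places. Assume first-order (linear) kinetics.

769 mg

At steady state, F × (Dose/τ) = Css × CL.
Dose = Css × CL × τ / F = 21.6 × 1.320 × 9.71 / 0.36 = 769.0 mg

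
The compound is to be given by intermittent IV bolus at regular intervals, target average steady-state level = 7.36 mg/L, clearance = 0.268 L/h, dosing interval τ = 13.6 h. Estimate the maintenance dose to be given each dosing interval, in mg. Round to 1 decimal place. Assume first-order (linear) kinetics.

26.8 mg

At steady state, Dose/τ = Css × CL.
Dose = Css × CL × τ = 7.36 × 0.2680 × 13.6 = 26.83 mg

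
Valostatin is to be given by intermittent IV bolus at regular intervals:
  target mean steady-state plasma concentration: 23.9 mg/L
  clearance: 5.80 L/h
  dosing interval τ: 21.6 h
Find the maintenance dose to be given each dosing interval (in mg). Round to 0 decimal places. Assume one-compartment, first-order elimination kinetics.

2994 mg

At steady state, Dose/τ = Css × CL.
Dose = Css × CL × τ = 23.9 × 5.800 × 21.6 = 2994 mg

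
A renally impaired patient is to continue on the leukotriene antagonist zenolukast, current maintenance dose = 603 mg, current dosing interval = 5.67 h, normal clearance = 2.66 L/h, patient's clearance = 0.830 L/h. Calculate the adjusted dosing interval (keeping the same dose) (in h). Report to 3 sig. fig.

18.2 h

To keep the same average steady-state level, dosing rate must scale with clearance.
CL ratio = 0.830 / 2.66 = 0.3120
New interval (same dose) = 5.67 / 0.3120 = 18.17 h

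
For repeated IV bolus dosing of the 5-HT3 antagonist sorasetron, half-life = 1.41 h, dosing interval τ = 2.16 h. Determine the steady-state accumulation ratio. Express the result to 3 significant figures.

1.53

k = ln2 / t½ = 0.693147 / 1.41 = 0.4916 h⁻¹
e^(−kτ) = e^(−0.4916 × 2.16) = 0.3458
Accumulation ratio R = 1 / (1 − e^(−kτ)) = 1 / (1 − 0.3458) = 1.529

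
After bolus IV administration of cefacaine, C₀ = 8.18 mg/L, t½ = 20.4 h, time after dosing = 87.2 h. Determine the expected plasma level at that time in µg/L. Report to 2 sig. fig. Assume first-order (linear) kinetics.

k = ln2 / t½ = 0.693147 / 20.4 = 0.03398 h⁻¹
C = C₀ · e^(−k·t) = 8.180 × e^(−0.03398 × 87.2)
  = 8.180 × 0.05166 = 0.4226 mg/L
Convert: 0.4226 mg/L × 1000 = 422.6 µg/L

420 µg/L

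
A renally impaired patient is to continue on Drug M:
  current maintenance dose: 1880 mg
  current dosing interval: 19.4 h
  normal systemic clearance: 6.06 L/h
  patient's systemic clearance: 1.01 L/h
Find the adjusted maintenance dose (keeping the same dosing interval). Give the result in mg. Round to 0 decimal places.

313 mg

To keep the same average steady-state level, dosing rate must scale with clearance.
CL ratio = 1.01 / 6.06 = 0.1667
New dose (same interval) = 1880 × 0.1667 = 313.4 mg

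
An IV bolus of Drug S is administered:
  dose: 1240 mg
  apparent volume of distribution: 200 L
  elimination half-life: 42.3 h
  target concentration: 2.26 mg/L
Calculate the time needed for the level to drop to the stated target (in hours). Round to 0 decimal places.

62 h

C₀ = Dose / Vd = 1240 / 200 = 6.200 mg/L
k = ln2 / t½ = 0.693147 / 42.3 = 0.01639 h⁻¹
t = ln(C₀ / C) / k = ln(6.200 / 2.26) / 0.01639
  = ln(2.743) / 0.01639 = 1.009 / 0.01639 = 61.56 h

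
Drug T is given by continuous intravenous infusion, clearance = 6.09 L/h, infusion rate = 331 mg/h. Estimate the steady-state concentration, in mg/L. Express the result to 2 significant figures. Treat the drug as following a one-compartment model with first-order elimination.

54 mg/L

At steady state Css = R₀ / CL = 331 / 6.090 = 54.35 mg/L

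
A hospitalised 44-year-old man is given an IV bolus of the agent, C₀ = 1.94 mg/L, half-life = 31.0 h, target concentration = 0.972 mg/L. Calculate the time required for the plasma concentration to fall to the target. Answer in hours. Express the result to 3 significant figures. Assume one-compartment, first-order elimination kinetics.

k = ln2 / t½ = 0.693147 / 31.0 = 0.02236 h⁻¹
t = ln(C₀ / C) / k = ln(1.940 / 0.972) / 0.02236
  = ln(1.996) / 0.02236 = 0.6911 / 0.02236 = 30.91 h

30.9 h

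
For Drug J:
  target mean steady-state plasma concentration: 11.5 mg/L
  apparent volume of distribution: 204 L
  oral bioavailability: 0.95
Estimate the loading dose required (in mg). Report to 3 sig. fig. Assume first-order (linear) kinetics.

2470 mg

LD = Css × Vd / F = 11.5 × 204 / 0.95 = 2469 mg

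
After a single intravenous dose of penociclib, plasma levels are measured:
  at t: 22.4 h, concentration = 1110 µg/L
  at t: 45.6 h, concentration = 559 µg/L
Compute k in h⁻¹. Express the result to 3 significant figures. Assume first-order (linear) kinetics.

0.0296 h⁻¹

k = ln(C₁/C₂) / (t₂ − t₁) = ln(1110/559) / (45.6 − 22.4)
  = 0.6860 / 23.20 = 0.02957 h⁻¹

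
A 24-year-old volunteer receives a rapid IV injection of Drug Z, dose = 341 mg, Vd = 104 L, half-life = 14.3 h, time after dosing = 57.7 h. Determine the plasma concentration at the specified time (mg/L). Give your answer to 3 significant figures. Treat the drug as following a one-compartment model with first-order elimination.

C₀ = Dose / Vd = 341.0 / 104 = 3.279 mg/L
k = ln2 / t½ = 0.693147 / 14.3 = 0.04847 h⁻¹
C = C₀ · e^(−k·t) = 3.279 × e^(−0.04847 × 57.7)
  = 3.279 × 0.06101 = 0.2001 mg/L

0.200 mg/L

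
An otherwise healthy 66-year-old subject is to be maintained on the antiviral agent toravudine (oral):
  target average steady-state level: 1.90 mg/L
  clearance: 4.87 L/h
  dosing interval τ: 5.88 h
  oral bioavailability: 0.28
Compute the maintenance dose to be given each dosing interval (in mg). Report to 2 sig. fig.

At steady state, F × (Dose/τ) = Css × CL.
Dose = Css × CL × τ / F = 1.90 × 4.870 × 5.88 / 0.28 = 194.3 mg

190 mg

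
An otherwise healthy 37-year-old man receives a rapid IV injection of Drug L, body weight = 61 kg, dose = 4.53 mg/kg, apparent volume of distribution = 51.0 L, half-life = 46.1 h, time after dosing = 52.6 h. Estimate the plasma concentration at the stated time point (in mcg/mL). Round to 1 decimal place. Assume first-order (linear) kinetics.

Total dose = 4.53 × 61 = 276.3 mg
C₀ = Dose / Vd = 276.3 / 51.0 = 5.418 mg/L
k = ln2 / t½ = 0.693147 / 46.1 = 0.01504 h⁻¹
C = C₀ · e^(−k·t) = 5.418 × e^(−0.01504 × 52.6)
  = 5.418 × 0.4533 = 2.456 mg/L
(2.456 mg/L = 2.456 mcg/mL)

2.5 mcg/mL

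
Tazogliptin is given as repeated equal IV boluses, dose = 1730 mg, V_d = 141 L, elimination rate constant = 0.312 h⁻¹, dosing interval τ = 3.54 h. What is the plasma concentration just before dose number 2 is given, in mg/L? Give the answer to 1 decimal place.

4.1 mg/L

C₀ per dose = Dose / Vd = 1730 / 141 = 12.27 mg/L
Fraction remaining after one interval: r = e^(−kτ) = e^(−0.3120 × 3.54) = 0.3314
Before dose 2, 1 dose has been given (aged 1τ).
C_trough = C₀ × r = 12.27 × 0.3314 = 4.066 mg/L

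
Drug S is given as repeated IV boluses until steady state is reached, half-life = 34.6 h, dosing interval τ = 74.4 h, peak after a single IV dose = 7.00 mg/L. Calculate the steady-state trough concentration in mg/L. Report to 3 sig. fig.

k = ln2 / t½ = 0.693147 / 34.6 = 0.02003 h⁻¹
e^(−kτ) = e^(−0.02003 × 74.4) = 0.2253
Accumulation ratio R = 1 / (1 − e^(−kτ)) = 1 / (1 − 0.2253) = 1.291
Steady-state trough = C₀ × R × e^(−kτ) = 7.00 × 1.291 × 0.2253 = 2.036 mg/L

2.04 mg/L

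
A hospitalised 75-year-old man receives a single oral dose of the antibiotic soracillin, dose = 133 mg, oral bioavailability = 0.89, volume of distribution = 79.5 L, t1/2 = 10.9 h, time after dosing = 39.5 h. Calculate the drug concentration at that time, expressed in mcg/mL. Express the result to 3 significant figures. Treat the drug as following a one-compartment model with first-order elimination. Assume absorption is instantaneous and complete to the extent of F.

Amount reaching circulation = F × Dose = 0.89 × 133.0 = 118.4 mg
C₀ = F·Dose / Vd = 118.4 / 79.5 = 1.489 mg/L
k = ln2 / t½ = 0.693147 / 10.9 = 0.06359 h⁻¹
C = C₀ · e^(−k·t) = 1.489 × e^(−0.06359 × 39.5)
  = 1.489 × 0.08112 = 0.1208 mg/L
(0.1208 mg/L = 0.1208 mcg/mL)

0.121 mcg/mL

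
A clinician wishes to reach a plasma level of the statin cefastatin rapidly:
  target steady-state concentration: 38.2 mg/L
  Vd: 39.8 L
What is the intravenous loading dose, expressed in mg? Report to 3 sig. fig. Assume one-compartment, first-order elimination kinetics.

1520 mg

LD = Css × Vd = 38.2 × 39.8 = 1520 mg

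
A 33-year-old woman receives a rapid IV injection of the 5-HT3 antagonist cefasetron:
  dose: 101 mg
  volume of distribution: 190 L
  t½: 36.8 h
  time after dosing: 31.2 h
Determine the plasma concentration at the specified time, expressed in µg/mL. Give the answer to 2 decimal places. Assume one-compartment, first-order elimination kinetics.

0.30 µg/mL

C₀ = Dose / Vd = 101.0 / 190 = 0.5316 mg/L
k = ln2 / t½ = 0.693147 / 36.8 = 0.01884 h⁻¹
C = C₀ · e^(−k·t) = 0.5316 × e^(−0.01884 × 31.2)
  = 0.5316 × 0.5555 = 0.2953 mg/L
(0.2953 mg/L = 0.2953 µg/mL)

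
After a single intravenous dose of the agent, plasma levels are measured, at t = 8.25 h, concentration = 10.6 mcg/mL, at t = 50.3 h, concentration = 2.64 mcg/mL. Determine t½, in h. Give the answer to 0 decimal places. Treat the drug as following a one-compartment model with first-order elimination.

21 h

k = ln(C₁/C₂) / (t₂ − t₁) = ln(10.6/2.64) / (50.3 − 8.25)
  = 1.390 / 42.05 = 0.03306 h⁻¹
t½ = ln2 / k = 0.693147 / 0.03306 = 20.97 h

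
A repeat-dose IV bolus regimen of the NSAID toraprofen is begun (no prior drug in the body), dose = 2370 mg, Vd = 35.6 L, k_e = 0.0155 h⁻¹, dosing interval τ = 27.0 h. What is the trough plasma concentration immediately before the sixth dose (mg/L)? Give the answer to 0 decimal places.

C₀ per dose = Dose / Vd = 2370 / 35.6 = 66.57 mg/L
Fraction remaining after one interval: r = e^(−kτ) = e^(−0.01550 × 27.0) = 0.6580
Before dose 6, 5 doses have been given (aged 1τ, 2τ, 3τ, 4τ, 5τ).
C_trough = C₀ × (r + r² + … + r^5) = C₀ × r(1−r^5)/(1−r)
        = 66.57 × 0.6580 × (1 − 0.1233) / (1 − 0.6580) = 112.3 mg/L

112 mg/L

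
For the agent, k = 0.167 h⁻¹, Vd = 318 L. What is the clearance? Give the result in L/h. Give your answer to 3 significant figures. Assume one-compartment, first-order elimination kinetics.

53.1 L/h

CL = k × Vd = 0.167 × 318 = 53.11 L/h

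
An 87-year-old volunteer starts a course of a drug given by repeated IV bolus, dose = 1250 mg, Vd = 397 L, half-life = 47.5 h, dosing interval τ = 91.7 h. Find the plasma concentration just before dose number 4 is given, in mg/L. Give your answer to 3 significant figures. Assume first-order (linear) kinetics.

1.10 mg/L

C₀ per dose = Dose / Vd = 1250 / 397 = 3.149 mg/L
k = ln2 / t½ = 0.693147 / 47.5 = 0.01459 h⁻¹
Fraction remaining after one interval: r = e^(−kτ) = e^(−0.01459 × 91.7) = 0.2624
Before dose 4, 3 doses have been given (aged 1τ, 2τ, 3τ).
C_trough = C₀ × (r + r² + … + r^3) = C₀ × r(1−r^3)/(1−r)
        = 3.149 × 0.2624 × (1 − 0.01807) / (1 − 0.2624) = 1.100 mg/L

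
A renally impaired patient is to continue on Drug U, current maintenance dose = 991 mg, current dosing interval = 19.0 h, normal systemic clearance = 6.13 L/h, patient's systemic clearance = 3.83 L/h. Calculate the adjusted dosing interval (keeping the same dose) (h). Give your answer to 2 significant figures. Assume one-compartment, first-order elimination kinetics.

To keep the same average steady-state level, dosing rate must scale with clearance.
CL ratio = 3.83 / 6.13 = 0.6248
New interval (same dose) = 19.0 / 0.6248 = 30.41 h

30 h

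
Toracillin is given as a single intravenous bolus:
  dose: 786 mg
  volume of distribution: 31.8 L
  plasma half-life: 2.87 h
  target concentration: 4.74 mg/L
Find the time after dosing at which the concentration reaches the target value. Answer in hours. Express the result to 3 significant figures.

C₀ = Dose / Vd = 786.0 / 31.8 = 24.72 mg/L
k = ln2 / t½ = 0.693147 / 2.87 = 0.2415 h⁻¹
t = ln(C₀ / C) / k = ln(24.72 / 4.74) / 0.2415
  = ln(5.215) / 0.2415 = 1.652 / 0.2415 = 6.841 h

6.84 h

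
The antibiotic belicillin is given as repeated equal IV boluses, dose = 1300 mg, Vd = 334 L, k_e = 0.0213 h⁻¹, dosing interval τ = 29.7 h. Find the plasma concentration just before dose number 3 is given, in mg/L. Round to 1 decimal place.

3.2 mg/L

C₀ per dose = Dose / Vd = 1300 / 334 = 3.892 mg/L
Fraction remaining after one interval: r = e^(−kτ) = e^(−0.02130 × 29.7) = 0.5312
Before dose 3, 2 doses have been given (aged 1τ, 2τ).
C_trough = C₀ × (r + r²) = 3.892 × (0.5312 + 0.2822) = 3.166 mg/L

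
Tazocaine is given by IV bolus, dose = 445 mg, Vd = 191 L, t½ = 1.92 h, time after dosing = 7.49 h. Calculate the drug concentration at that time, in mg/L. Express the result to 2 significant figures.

C₀ = Dose / Vd = 445.0 / 191 = 2.330 mg/L
k = ln2 / t½ = 0.693147 / 1.92 = 0.3610 h⁻¹
C = C₀ · e^(−k·t) = 2.330 × e^(−0.3610 × 7.49)
  = 2.330 × 0.06694 = 0.1560 mg/L

0.16 mg/L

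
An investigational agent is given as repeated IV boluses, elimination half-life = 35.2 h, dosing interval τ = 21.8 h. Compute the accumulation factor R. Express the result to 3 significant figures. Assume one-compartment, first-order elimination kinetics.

2.87

k = ln2 / t½ = 0.693147 / 35.2 = 0.01969 h⁻¹
e^(−kτ) = e^(−0.01969 × 21.8) = 0.6510
Accumulation ratio R = 1 / (1 − e^(−kτ)) = 1 / (1 − 0.6510) = 2.865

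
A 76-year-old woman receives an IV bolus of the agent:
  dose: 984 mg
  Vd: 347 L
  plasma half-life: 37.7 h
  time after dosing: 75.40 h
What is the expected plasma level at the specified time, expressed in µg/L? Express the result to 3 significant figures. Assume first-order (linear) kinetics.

709 µg/L

C₀ = Dose / Vd = 984.0 / 347 = 2.836 mg/L
k = ln2 / t½ = 0.693147 / 37.7 = 0.01839 h⁻¹
t / t½ = 75.40 / 37.7 = 2 half-lives
C = C₀ × (1/2)^2 = 2.836 × 0.2500 = 0.7090 mg/L
Convert: 0.7090 mg/L × 1000 = 709.0 µg/L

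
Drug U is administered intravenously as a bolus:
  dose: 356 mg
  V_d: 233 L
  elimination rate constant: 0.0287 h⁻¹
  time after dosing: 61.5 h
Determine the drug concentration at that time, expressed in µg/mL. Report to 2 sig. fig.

C₀ = Dose / Vd = 356.0 / 233 = 1.528 mg/L
C = C₀ · e^(−k·t) = 1.528 × e^(−0.02870 × 61.5)
  = 1.528 × 0.1712 = 0.2616 mg/L
(0.2616 mg/L = 0.2616 µg/mL)

0.26 µg/mL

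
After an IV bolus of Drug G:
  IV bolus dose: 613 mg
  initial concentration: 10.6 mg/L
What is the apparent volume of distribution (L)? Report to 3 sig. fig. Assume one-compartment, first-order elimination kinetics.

Vd = Dose / C₀ = 613.0 / 10.6 = 57.83 L

57.8 L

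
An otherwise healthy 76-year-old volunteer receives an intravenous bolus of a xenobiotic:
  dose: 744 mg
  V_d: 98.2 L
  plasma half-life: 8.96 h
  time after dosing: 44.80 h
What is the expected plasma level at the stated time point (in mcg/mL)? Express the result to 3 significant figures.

C₀ = Dose / Vd = 744.0 / 98.2 = 7.576 mg/L
k = ln2 / t½ = 0.693147 / 8.96 = 0.07736 h⁻¹
t / t½ = 44.80 / 8.96 = 5 half-lives
C = C₀ × (1/2)^5 = 7.576 × 0.03125 = 0.2368 mg/L
(0.2368 mg/L = 0.2368 mcg/mL)

0.237 mcg/mL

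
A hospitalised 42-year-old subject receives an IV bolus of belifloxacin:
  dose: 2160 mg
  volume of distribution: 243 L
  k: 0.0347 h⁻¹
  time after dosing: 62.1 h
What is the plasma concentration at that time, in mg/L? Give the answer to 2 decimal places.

C₀ = Dose / Vd = 2160 / 243 = 8.889 mg/L
C = C₀ · e^(−k·t) = 8.889 × e^(−0.03470 × 62.1)
  = 8.889 × 0.1159 = 1.030 mg/L

1.03 mg/L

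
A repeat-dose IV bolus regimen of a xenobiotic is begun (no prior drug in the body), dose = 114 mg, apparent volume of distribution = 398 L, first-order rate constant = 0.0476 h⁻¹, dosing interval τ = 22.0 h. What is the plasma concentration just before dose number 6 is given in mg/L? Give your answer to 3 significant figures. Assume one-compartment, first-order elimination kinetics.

0.154 mg/L

C₀ per dose = Dose / Vd = 114 / 398 = 0.2864 mg/L
Fraction remaining after one interval: r = e^(−kτ) = e^(−0.04760 × 22.0) = 0.3509
Before dose 6, 5 doses have been given (aged 1τ, 2τ, 3τ, 4τ, 5τ).
C_trough = C₀ × (r + r² + … + r^5) = C₀ × r(1−r^5)/(1−r)
        = 0.2864 × 0.3509 × (1 − 0.005320) / (1 − 0.3509) = 0.1540 mg/L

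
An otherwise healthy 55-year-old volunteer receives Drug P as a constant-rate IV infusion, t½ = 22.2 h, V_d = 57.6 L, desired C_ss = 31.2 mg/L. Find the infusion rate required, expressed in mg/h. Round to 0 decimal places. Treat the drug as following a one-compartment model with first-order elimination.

k = ln2 / t½ = 0.693147 / 22.2 = 0.03122 h⁻¹
CL = k × Vd = 0.03122 × 57.6 = 1.798 L/h
At steady state, infusion rate R₀ = Css × CL = 31.2 × 1.798 = 56.10 mg/h

56 mg/h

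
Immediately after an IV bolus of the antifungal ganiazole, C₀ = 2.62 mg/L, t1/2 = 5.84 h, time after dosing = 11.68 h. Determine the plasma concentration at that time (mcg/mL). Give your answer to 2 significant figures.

0.66 mcg/mL

k = ln2 / t½ = 0.693147 / 5.84 = 0.1187 h⁻¹
t / t½ = 11.68 / 5.84 = 2 half-lives
C = C₀ × (1/2)^2 = 2.620 × 0.2500 = 0.6550 mg/L
(0.6550 mg/L = 0.6550 mcg/mL)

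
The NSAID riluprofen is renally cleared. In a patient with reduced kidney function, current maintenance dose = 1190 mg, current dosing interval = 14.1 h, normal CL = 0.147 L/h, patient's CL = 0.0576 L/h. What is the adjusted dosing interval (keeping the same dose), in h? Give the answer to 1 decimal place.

36.0 h

To keep the same average steady-state level, dosing rate must scale with clearance.
CL ratio = 0.0576 / 0.147 = 0.3918
New interval (same dose) = 14.1 / 0.3918 = 35.99 h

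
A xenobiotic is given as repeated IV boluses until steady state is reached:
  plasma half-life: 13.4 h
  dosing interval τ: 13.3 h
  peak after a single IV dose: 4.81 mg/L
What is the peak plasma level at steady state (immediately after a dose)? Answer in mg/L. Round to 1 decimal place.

9.7 mg/L

k = ln2 / t½ = 0.693147 / 13.4 = 0.05173 h⁻¹
e^(−kτ) = e^(−0.05173 × 13.3) = 0.5026
Accumulation ratio R = 1 / (1 − e^(−kτ)) = 1 / (1 − 0.5026) = 2.010
Steady-state peak = C₀ × R = 4.81 × 2.010 = 9.668 mg/L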